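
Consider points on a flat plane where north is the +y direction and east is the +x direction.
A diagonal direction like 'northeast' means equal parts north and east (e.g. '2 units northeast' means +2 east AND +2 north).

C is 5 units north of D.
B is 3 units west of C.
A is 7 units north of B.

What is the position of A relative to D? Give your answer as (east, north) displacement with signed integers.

Answer: A is at (east=-3, north=12) relative to D.

Derivation:
Place D at the origin (east=0, north=0).
  C is 5 units north of D: delta (east=+0, north=+5); C at (east=0, north=5).
  B is 3 units west of C: delta (east=-3, north=+0); B at (east=-3, north=5).
  A is 7 units north of B: delta (east=+0, north=+7); A at (east=-3, north=12).
Therefore A relative to D: (east=-3, north=12).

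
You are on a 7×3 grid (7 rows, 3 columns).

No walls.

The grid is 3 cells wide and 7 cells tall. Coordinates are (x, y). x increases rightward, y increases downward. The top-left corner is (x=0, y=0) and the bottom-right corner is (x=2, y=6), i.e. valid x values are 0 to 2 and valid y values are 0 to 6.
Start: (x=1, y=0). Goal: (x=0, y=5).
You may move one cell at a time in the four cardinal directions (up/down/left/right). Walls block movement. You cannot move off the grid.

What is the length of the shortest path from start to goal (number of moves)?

BFS from (x=1, y=0) until reaching (x=0, y=5):
  Distance 0: (x=1, y=0)
  Distance 1: (x=0, y=0), (x=2, y=0), (x=1, y=1)
  Distance 2: (x=0, y=1), (x=2, y=1), (x=1, y=2)
  Distance 3: (x=0, y=2), (x=2, y=2), (x=1, y=3)
  Distance 4: (x=0, y=3), (x=2, y=3), (x=1, y=4)
  Distance 5: (x=0, y=4), (x=2, y=4), (x=1, y=5)
  Distance 6: (x=0, y=5), (x=2, y=5), (x=1, y=6)  <- goal reached here
One shortest path (6 moves): (x=1, y=0) -> (x=0, y=0) -> (x=0, y=1) -> (x=0, y=2) -> (x=0, y=3) -> (x=0, y=4) -> (x=0, y=5)

Answer: Shortest path length: 6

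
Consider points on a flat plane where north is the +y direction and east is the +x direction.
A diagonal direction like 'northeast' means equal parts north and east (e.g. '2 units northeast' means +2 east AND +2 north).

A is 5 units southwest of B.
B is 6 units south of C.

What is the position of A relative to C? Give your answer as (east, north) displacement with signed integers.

Answer: A is at (east=-5, north=-11) relative to C.

Derivation:
Place C at the origin (east=0, north=0).
  B is 6 units south of C: delta (east=+0, north=-6); B at (east=0, north=-6).
  A is 5 units southwest of B: delta (east=-5, north=-5); A at (east=-5, north=-11).
Therefore A relative to C: (east=-5, north=-11).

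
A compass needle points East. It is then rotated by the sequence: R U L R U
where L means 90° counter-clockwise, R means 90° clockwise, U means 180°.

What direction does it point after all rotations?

Start: East
  R (right (90° clockwise)) -> South
  U (U-turn (180°)) -> North
  L (left (90° counter-clockwise)) -> West
  R (right (90° clockwise)) -> North
  U (U-turn (180°)) -> South
Final: South

Answer: Final heading: South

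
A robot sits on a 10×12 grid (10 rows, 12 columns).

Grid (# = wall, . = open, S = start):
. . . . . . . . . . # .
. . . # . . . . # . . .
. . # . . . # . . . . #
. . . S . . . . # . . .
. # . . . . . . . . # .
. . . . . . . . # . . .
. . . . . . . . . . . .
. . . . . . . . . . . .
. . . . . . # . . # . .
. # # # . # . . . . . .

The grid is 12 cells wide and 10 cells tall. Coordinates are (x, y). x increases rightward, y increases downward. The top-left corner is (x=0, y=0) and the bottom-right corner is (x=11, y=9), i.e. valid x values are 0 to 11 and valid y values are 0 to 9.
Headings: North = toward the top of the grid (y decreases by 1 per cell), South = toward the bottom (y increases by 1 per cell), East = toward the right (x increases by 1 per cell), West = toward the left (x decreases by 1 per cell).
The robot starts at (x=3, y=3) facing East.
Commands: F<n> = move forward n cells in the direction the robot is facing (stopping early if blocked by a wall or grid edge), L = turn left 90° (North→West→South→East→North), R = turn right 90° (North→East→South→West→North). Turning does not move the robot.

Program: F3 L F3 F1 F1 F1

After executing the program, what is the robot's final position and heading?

Answer: Final position: (x=6, y=3), facing North

Derivation:
Start: (x=3, y=3), facing East
  F3: move forward 3, now at (x=6, y=3)
  L: turn left, now facing North
  F3: move forward 0/3 (blocked), now at (x=6, y=3)
  [×3]F1: move forward 0/1 (blocked), now at (x=6, y=3)
Final: (x=6, y=3), facing North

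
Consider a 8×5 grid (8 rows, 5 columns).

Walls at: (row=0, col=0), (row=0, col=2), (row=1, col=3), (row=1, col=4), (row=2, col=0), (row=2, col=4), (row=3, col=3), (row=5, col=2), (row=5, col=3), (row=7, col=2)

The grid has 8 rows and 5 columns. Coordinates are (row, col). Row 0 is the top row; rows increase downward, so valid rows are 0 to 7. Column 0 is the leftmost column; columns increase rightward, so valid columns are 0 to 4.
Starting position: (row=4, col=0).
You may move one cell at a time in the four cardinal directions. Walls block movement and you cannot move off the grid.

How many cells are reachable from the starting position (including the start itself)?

Answer: Reachable cells: 28

Derivation:
BFS flood-fill from (row=4, col=0):
  Distance 0: (row=4, col=0)
  Distance 1: (row=3, col=0), (row=4, col=1), (row=5, col=0)
  Distance 2: (row=3, col=1), (row=4, col=2), (row=5, col=1), (row=6, col=0)
  Distance 3: (row=2, col=1), (row=3, col=2), (row=4, col=3), (row=6, col=1), (row=7, col=0)
  Distance 4: (row=1, col=1), (row=2, col=2), (row=4, col=4), (row=6, col=2), (row=7, col=1)
  Distance 5: (row=0, col=1), (row=1, col=0), (row=1, col=2), (row=2, col=3), (row=3, col=4), (row=5, col=4), (row=6, col=3)
  Distance 6: (row=6, col=4), (row=7, col=3)
  Distance 7: (row=7, col=4)
Total reachable: 28 (grid has 30 open cells total)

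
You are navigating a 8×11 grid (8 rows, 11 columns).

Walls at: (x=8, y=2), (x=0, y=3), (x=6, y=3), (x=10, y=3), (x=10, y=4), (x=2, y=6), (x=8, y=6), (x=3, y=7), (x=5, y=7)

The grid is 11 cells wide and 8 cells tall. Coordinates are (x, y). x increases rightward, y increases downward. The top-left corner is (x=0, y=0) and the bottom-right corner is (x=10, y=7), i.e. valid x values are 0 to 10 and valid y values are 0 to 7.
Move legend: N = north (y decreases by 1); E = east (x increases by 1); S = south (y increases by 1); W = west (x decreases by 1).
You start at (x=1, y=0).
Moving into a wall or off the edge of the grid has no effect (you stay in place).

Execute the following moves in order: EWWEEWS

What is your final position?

Start: (x=1, y=0)
  E (east): (x=1, y=0) -> (x=2, y=0)
  W (west): (x=2, y=0) -> (x=1, y=0)
  W (west): (x=1, y=0) -> (x=0, y=0)
  E (east): (x=0, y=0) -> (x=1, y=0)
  E (east): (x=1, y=0) -> (x=2, y=0)
  W (west): (x=2, y=0) -> (x=1, y=0)
  S (south): (x=1, y=0) -> (x=1, y=1)
Final: (x=1, y=1)

Answer: Final position: (x=1, y=1)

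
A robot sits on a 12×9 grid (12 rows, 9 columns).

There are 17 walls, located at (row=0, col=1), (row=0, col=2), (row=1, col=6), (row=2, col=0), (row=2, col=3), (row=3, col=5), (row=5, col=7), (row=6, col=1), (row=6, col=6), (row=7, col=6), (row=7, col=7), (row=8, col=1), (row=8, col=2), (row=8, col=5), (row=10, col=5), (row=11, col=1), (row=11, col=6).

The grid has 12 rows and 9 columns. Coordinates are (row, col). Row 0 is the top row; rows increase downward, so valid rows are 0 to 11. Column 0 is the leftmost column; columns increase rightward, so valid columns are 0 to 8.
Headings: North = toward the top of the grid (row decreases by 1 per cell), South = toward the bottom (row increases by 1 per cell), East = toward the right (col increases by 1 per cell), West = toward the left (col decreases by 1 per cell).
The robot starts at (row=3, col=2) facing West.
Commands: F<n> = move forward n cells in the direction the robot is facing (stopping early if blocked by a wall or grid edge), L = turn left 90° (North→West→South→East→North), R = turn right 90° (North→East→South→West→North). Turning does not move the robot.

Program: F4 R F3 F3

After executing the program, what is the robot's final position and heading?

Answer: Final position: (row=3, col=0), facing North

Derivation:
Start: (row=3, col=2), facing West
  F4: move forward 2/4 (blocked), now at (row=3, col=0)
  R: turn right, now facing North
  F3: move forward 0/3 (blocked), now at (row=3, col=0)
  F3: move forward 0/3 (blocked), now at (row=3, col=0)
Final: (row=3, col=0), facing North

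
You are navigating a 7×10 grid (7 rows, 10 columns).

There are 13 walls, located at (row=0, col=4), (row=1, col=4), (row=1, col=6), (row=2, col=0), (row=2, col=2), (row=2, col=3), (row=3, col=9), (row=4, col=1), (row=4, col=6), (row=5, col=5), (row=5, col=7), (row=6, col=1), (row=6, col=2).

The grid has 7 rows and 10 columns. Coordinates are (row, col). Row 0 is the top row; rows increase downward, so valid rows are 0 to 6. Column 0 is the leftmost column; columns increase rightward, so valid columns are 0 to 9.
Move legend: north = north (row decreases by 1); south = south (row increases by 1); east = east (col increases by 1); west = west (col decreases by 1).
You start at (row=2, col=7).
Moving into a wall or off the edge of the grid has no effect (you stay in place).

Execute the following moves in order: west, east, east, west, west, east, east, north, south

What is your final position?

Start: (row=2, col=7)
  west (west): (row=2, col=7) -> (row=2, col=6)
  east (east): (row=2, col=6) -> (row=2, col=7)
  east (east): (row=2, col=7) -> (row=2, col=8)
  west (west): (row=2, col=8) -> (row=2, col=7)
  west (west): (row=2, col=7) -> (row=2, col=6)
  east (east): (row=2, col=6) -> (row=2, col=7)
  east (east): (row=2, col=7) -> (row=2, col=8)
  north (north): (row=2, col=8) -> (row=1, col=8)
  south (south): (row=1, col=8) -> (row=2, col=8)
Final: (row=2, col=8)

Answer: Final position: (row=2, col=8)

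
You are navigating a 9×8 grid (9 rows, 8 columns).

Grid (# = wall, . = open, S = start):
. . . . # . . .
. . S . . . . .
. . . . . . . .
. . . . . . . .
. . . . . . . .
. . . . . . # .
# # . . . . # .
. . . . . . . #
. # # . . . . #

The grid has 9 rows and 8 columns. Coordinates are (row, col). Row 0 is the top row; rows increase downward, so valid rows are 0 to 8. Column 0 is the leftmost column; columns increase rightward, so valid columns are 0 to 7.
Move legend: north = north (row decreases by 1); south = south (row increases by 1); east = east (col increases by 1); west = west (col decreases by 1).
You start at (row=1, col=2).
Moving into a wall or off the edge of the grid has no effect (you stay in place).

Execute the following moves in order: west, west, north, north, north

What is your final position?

Answer: Final position: (row=0, col=0)

Derivation:
Start: (row=1, col=2)
  west (west): (row=1, col=2) -> (row=1, col=1)
  west (west): (row=1, col=1) -> (row=1, col=0)
  north (north): (row=1, col=0) -> (row=0, col=0)
  north (north): blocked, stay at (row=0, col=0)
  north (north): blocked, stay at (row=0, col=0)
Final: (row=0, col=0)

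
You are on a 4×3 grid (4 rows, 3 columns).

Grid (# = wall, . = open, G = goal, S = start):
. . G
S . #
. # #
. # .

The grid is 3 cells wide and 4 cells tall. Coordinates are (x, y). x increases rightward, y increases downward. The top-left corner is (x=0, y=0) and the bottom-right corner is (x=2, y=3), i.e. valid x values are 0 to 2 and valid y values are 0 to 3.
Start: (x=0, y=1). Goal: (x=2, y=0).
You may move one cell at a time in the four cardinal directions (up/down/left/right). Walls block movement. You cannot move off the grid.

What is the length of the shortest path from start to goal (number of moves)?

Answer: Shortest path length: 3

Derivation:
BFS from (x=0, y=1) until reaching (x=2, y=0):
  Distance 0: (x=0, y=1)
  Distance 1: (x=0, y=0), (x=1, y=1), (x=0, y=2)
  Distance 2: (x=1, y=0), (x=0, y=3)
  Distance 3: (x=2, y=0)  <- goal reached here
One shortest path (3 moves): (x=0, y=1) -> (x=1, y=1) -> (x=1, y=0) -> (x=2, y=0)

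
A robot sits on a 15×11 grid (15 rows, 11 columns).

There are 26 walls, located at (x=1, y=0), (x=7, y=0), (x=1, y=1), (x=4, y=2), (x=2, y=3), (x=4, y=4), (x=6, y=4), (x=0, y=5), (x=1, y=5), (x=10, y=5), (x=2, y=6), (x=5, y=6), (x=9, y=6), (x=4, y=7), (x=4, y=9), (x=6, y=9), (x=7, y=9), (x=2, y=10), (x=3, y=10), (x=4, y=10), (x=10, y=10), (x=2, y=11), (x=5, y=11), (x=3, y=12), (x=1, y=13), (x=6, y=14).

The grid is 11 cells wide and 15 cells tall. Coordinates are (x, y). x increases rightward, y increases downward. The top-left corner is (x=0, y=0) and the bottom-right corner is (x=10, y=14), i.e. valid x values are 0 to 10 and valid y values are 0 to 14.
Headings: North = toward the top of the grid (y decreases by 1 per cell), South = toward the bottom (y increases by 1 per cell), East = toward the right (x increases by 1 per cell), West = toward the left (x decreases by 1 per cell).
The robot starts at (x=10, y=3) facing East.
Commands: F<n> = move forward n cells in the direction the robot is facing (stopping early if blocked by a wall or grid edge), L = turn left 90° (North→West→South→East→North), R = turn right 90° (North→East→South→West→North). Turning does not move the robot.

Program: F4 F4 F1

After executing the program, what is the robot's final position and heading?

Answer: Final position: (x=10, y=3), facing East

Derivation:
Start: (x=10, y=3), facing East
  F4: move forward 0/4 (blocked), now at (x=10, y=3)
  F4: move forward 0/4 (blocked), now at (x=10, y=3)
  F1: move forward 0/1 (blocked), now at (x=10, y=3)
Final: (x=10, y=3), facing East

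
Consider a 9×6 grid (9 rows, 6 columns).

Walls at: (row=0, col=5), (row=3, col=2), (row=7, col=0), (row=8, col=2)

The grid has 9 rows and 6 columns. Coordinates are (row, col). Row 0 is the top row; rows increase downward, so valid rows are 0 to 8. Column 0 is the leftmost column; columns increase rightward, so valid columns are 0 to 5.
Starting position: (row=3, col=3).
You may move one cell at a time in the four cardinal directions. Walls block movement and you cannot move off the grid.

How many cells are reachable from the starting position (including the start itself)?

Answer: Reachable cells: 50

Derivation:
BFS flood-fill from (row=3, col=3):
  Distance 0: (row=3, col=3)
  Distance 1: (row=2, col=3), (row=3, col=4), (row=4, col=3)
  Distance 2: (row=1, col=3), (row=2, col=2), (row=2, col=4), (row=3, col=5), (row=4, col=2), (row=4, col=4), (row=5, col=3)
  Distance 3: (row=0, col=3), (row=1, col=2), (row=1, col=4), (row=2, col=1), (row=2, col=5), (row=4, col=1), (row=4, col=5), (row=5, col=2), (row=5, col=4), (row=6, col=3)
  Distance 4: (row=0, col=2), (row=0, col=4), (row=1, col=1), (row=1, col=5), (row=2, col=0), (row=3, col=1), (row=4, col=0), (row=5, col=1), (row=5, col=5), (row=6, col=2), (row=6, col=4), (row=7, col=3)
  Distance 5: (row=0, col=1), (row=1, col=0), (row=3, col=0), (row=5, col=0), (row=6, col=1), (row=6, col=5), (row=7, col=2), (row=7, col=4), (row=8, col=3)
  Distance 6: (row=0, col=0), (row=6, col=0), (row=7, col=1), (row=7, col=5), (row=8, col=4)
  Distance 7: (row=8, col=1), (row=8, col=5)
  Distance 8: (row=8, col=0)
Total reachable: 50 (grid has 50 open cells total)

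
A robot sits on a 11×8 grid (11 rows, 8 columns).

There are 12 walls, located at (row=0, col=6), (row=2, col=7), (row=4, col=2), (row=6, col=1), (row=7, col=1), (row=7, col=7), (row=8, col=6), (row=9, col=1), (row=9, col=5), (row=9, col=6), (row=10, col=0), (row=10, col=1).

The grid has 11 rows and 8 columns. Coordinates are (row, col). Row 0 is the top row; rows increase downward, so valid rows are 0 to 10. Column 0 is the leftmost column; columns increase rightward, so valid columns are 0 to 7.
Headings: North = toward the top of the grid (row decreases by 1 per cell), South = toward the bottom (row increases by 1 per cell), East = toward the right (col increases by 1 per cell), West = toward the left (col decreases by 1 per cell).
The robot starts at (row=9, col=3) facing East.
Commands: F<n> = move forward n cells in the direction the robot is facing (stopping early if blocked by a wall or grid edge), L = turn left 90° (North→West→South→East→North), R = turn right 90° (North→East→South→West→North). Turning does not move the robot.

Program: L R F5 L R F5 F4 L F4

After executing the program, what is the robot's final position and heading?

Answer: Final position: (row=5, col=4), facing North

Derivation:
Start: (row=9, col=3), facing East
  L: turn left, now facing North
  R: turn right, now facing East
  F5: move forward 1/5 (blocked), now at (row=9, col=4)
  L: turn left, now facing North
  R: turn right, now facing East
  F5: move forward 0/5 (blocked), now at (row=9, col=4)
  F4: move forward 0/4 (blocked), now at (row=9, col=4)
  L: turn left, now facing North
  F4: move forward 4, now at (row=5, col=4)
Final: (row=5, col=4), facing North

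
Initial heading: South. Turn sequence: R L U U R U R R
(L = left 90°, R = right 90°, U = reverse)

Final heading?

Answer: Final heading: West

Derivation:
Start: South
  R (right (90° clockwise)) -> West
  L (left (90° counter-clockwise)) -> South
  U (U-turn (180°)) -> North
  U (U-turn (180°)) -> South
  R (right (90° clockwise)) -> West
  U (U-turn (180°)) -> East
  R (right (90° clockwise)) -> South
  R (right (90° clockwise)) -> West
Final: West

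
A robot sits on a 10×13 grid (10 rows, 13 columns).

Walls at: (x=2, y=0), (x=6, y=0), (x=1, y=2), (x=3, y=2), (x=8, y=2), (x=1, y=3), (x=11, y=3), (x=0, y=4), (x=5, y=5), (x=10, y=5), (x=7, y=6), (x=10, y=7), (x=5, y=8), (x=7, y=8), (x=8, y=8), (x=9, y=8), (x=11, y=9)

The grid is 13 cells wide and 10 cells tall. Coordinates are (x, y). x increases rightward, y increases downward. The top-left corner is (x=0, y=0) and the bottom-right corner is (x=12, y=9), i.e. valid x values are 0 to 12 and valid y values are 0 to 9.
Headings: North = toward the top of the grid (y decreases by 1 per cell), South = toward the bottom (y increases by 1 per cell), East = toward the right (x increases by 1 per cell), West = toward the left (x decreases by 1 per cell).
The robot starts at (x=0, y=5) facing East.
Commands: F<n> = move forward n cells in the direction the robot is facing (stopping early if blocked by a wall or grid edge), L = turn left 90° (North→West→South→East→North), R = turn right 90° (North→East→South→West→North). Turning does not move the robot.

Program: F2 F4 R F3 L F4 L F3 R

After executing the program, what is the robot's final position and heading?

Answer: Final position: (x=4, y=5), facing East

Derivation:
Start: (x=0, y=5), facing East
  F2: move forward 2, now at (x=2, y=5)
  F4: move forward 2/4 (blocked), now at (x=4, y=5)
  R: turn right, now facing South
  F3: move forward 3, now at (x=4, y=8)
  L: turn left, now facing East
  F4: move forward 0/4 (blocked), now at (x=4, y=8)
  L: turn left, now facing North
  F3: move forward 3, now at (x=4, y=5)
  R: turn right, now facing East
Final: (x=4, y=5), facing East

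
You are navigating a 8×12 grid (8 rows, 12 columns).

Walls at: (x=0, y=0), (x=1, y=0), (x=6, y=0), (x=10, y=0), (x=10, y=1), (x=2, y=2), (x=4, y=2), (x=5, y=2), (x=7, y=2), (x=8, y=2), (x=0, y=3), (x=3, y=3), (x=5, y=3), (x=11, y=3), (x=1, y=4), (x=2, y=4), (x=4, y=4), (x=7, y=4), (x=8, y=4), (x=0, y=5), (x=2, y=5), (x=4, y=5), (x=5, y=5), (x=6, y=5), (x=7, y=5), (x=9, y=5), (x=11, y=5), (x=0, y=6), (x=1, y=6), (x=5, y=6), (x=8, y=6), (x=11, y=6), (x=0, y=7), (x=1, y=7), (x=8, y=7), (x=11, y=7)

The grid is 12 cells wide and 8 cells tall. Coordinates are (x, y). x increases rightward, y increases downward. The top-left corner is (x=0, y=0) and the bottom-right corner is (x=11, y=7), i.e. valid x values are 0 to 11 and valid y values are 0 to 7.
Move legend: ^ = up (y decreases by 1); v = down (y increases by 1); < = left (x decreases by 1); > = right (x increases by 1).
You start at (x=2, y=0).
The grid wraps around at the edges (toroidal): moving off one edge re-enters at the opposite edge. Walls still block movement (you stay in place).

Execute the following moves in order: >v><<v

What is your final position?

Start: (x=2, y=0)
  > (right): (x=2, y=0) -> (x=3, y=0)
  v (down): (x=3, y=0) -> (x=3, y=1)
  > (right): (x=3, y=1) -> (x=4, y=1)
  < (left): (x=4, y=1) -> (x=3, y=1)
  < (left): (x=3, y=1) -> (x=2, y=1)
  v (down): blocked, stay at (x=2, y=1)
Final: (x=2, y=1)

Answer: Final position: (x=2, y=1)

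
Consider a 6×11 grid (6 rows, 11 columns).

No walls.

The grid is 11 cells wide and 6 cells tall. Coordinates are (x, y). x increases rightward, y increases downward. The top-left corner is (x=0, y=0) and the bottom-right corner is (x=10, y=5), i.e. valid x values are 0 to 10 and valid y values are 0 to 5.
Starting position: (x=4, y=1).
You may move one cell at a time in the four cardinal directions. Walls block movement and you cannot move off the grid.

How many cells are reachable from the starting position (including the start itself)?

BFS flood-fill from (x=4, y=1):
  Distance 0: (x=4, y=1)
  Distance 1: (x=4, y=0), (x=3, y=1), (x=5, y=1), (x=4, y=2)
  Distance 2: (x=3, y=0), (x=5, y=0), (x=2, y=1), (x=6, y=1), (x=3, y=2), (x=5, y=2), (x=4, y=3)
  Distance 3: (x=2, y=0), (x=6, y=0), (x=1, y=1), (x=7, y=1), (x=2, y=2), (x=6, y=2), (x=3, y=3), (x=5, y=3), (x=4, y=4)
  Distance 4: (x=1, y=0), (x=7, y=0), (x=0, y=1), (x=8, y=1), (x=1, y=2), (x=7, y=2), (x=2, y=3), (x=6, y=3), (x=3, y=4), (x=5, y=4), (x=4, y=5)
  Distance 5: (x=0, y=0), (x=8, y=0), (x=9, y=1), (x=0, y=2), (x=8, y=2), (x=1, y=3), (x=7, y=3), (x=2, y=4), (x=6, y=4), (x=3, y=5), (x=5, y=5)
  Distance 6: (x=9, y=0), (x=10, y=1), (x=9, y=2), (x=0, y=3), (x=8, y=3), (x=1, y=4), (x=7, y=4), (x=2, y=5), (x=6, y=5)
  Distance 7: (x=10, y=0), (x=10, y=2), (x=9, y=3), (x=0, y=4), (x=8, y=4), (x=1, y=5), (x=7, y=5)
  Distance 8: (x=10, y=3), (x=9, y=4), (x=0, y=5), (x=8, y=5)
  Distance 9: (x=10, y=4), (x=9, y=5)
  Distance 10: (x=10, y=5)
Total reachable: 66 (grid has 66 open cells total)

Answer: Reachable cells: 66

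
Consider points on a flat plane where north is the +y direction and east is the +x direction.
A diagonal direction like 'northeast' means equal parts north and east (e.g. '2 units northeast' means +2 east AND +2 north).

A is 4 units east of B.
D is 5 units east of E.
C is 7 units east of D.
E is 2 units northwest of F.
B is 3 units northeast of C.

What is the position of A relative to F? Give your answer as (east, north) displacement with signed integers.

Answer: A is at (east=17, north=5) relative to F.

Derivation:
Place F at the origin (east=0, north=0).
  E is 2 units northwest of F: delta (east=-2, north=+2); E at (east=-2, north=2).
  D is 5 units east of E: delta (east=+5, north=+0); D at (east=3, north=2).
  C is 7 units east of D: delta (east=+7, north=+0); C at (east=10, north=2).
  B is 3 units northeast of C: delta (east=+3, north=+3); B at (east=13, north=5).
  A is 4 units east of B: delta (east=+4, north=+0); A at (east=17, north=5).
Therefore A relative to F: (east=17, north=5).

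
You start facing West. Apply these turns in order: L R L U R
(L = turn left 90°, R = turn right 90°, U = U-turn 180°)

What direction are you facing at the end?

Answer: Final heading: East

Derivation:
Start: West
  L (left (90° counter-clockwise)) -> South
  R (right (90° clockwise)) -> West
  L (left (90° counter-clockwise)) -> South
  U (U-turn (180°)) -> North
  R (right (90° clockwise)) -> East
Final: East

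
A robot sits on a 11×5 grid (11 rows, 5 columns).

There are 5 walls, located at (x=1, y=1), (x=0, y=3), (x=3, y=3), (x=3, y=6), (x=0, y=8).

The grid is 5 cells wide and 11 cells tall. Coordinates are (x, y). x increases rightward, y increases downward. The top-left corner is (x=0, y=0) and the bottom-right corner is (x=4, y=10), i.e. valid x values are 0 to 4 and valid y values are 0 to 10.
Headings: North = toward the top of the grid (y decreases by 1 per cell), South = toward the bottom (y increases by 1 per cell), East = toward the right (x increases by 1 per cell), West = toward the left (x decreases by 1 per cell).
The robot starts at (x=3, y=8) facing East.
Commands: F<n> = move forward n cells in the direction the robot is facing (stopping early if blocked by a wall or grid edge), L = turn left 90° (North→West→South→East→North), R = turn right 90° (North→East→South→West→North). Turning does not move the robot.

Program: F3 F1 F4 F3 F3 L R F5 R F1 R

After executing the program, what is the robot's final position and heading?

Start: (x=3, y=8), facing East
  F3: move forward 1/3 (blocked), now at (x=4, y=8)
  F1: move forward 0/1 (blocked), now at (x=4, y=8)
  F4: move forward 0/4 (blocked), now at (x=4, y=8)
  F3: move forward 0/3 (blocked), now at (x=4, y=8)
  F3: move forward 0/3 (blocked), now at (x=4, y=8)
  L: turn left, now facing North
  R: turn right, now facing East
  F5: move forward 0/5 (blocked), now at (x=4, y=8)
  R: turn right, now facing South
  F1: move forward 1, now at (x=4, y=9)
  R: turn right, now facing West
Final: (x=4, y=9), facing West

Answer: Final position: (x=4, y=9), facing West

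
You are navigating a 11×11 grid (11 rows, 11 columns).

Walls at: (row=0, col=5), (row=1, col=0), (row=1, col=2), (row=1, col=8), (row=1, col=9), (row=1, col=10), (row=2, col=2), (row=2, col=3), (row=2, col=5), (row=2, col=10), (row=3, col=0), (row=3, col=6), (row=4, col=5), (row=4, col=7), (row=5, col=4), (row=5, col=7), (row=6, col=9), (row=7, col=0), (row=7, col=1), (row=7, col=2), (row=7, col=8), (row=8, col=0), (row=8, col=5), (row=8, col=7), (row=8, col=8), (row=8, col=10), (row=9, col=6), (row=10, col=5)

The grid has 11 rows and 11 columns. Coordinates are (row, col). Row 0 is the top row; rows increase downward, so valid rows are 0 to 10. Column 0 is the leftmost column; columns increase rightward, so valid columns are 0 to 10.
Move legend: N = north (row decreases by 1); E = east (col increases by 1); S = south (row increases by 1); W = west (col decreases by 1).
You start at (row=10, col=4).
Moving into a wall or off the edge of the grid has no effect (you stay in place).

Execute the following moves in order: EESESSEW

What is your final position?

Start: (row=10, col=4)
  E (east): blocked, stay at (row=10, col=4)
  E (east): blocked, stay at (row=10, col=4)
  S (south): blocked, stay at (row=10, col=4)
  E (east): blocked, stay at (row=10, col=4)
  S (south): blocked, stay at (row=10, col=4)
  S (south): blocked, stay at (row=10, col=4)
  E (east): blocked, stay at (row=10, col=4)
  W (west): (row=10, col=4) -> (row=10, col=3)
Final: (row=10, col=3)

Answer: Final position: (row=10, col=3)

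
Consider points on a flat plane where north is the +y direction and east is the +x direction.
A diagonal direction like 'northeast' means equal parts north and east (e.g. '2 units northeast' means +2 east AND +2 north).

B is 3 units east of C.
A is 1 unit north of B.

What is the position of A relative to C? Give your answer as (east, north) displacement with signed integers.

Place C at the origin (east=0, north=0).
  B is 3 units east of C: delta (east=+3, north=+0); B at (east=3, north=0).
  A is 1 unit north of B: delta (east=+0, north=+1); A at (east=3, north=1).
Therefore A relative to C: (east=3, north=1).

Answer: A is at (east=3, north=1) relative to C.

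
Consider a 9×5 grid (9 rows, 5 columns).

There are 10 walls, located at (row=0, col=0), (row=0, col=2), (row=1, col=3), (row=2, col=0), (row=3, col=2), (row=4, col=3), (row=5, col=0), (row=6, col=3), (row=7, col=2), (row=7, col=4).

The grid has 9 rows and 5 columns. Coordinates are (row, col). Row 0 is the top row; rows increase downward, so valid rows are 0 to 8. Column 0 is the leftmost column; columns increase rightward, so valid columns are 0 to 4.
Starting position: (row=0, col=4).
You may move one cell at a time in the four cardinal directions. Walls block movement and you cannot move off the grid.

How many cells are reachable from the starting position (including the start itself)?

BFS flood-fill from (row=0, col=4):
  Distance 0: (row=0, col=4)
  Distance 1: (row=0, col=3), (row=1, col=4)
  Distance 2: (row=2, col=4)
  Distance 3: (row=2, col=3), (row=3, col=4)
  Distance 4: (row=2, col=2), (row=3, col=3), (row=4, col=4)
  Distance 5: (row=1, col=2), (row=2, col=1), (row=5, col=4)
  Distance 6: (row=1, col=1), (row=3, col=1), (row=5, col=3), (row=6, col=4)
  Distance 7: (row=0, col=1), (row=1, col=0), (row=3, col=0), (row=4, col=1), (row=5, col=2)
  Distance 8: (row=4, col=0), (row=4, col=2), (row=5, col=1), (row=6, col=2)
  Distance 9: (row=6, col=1)
  Distance 10: (row=6, col=0), (row=7, col=1)
  Distance 11: (row=7, col=0), (row=8, col=1)
  Distance 12: (row=8, col=0), (row=8, col=2)
  Distance 13: (row=8, col=3)
  Distance 14: (row=7, col=3), (row=8, col=4)
Total reachable: 35 (grid has 35 open cells total)

Answer: Reachable cells: 35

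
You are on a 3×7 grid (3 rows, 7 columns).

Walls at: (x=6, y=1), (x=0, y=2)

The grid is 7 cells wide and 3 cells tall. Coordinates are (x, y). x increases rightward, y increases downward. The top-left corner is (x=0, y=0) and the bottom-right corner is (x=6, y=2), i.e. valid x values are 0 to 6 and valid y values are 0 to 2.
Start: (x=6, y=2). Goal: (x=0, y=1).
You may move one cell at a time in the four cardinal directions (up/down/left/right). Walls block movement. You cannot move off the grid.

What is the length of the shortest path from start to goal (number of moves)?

BFS from (x=6, y=2) until reaching (x=0, y=1):
  Distance 0: (x=6, y=2)
  Distance 1: (x=5, y=2)
  Distance 2: (x=5, y=1), (x=4, y=2)
  Distance 3: (x=5, y=0), (x=4, y=1), (x=3, y=2)
  Distance 4: (x=4, y=0), (x=6, y=0), (x=3, y=1), (x=2, y=2)
  Distance 5: (x=3, y=0), (x=2, y=1), (x=1, y=2)
  Distance 6: (x=2, y=0), (x=1, y=1)
  Distance 7: (x=1, y=0), (x=0, y=1)  <- goal reached here
One shortest path (7 moves): (x=6, y=2) -> (x=5, y=2) -> (x=4, y=2) -> (x=3, y=2) -> (x=2, y=2) -> (x=1, y=2) -> (x=1, y=1) -> (x=0, y=1)

Answer: Shortest path length: 7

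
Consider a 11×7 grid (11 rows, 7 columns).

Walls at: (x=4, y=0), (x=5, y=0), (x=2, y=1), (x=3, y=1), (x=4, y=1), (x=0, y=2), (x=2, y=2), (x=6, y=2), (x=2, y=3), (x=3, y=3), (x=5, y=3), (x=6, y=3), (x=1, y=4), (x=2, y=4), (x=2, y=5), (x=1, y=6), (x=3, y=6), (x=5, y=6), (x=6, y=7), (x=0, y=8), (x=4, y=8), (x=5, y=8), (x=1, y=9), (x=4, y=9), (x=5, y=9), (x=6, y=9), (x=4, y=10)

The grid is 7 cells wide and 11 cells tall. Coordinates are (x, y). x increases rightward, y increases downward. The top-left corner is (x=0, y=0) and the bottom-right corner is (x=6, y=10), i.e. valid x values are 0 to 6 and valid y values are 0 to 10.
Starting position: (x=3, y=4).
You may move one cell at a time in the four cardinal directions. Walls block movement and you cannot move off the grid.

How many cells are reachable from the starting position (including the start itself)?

Answer: Reachable cells: 47

Derivation:
BFS flood-fill from (x=3, y=4):
  Distance 0: (x=3, y=4)
  Distance 1: (x=4, y=4), (x=3, y=5)
  Distance 2: (x=4, y=3), (x=5, y=4), (x=4, y=5)
  Distance 3: (x=4, y=2), (x=6, y=4), (x=5, y=5), (x=4, y=6)
  Distance 4: (x=3, y=2), (x=5, y=2), (x=6, y=5), (x=4, y=7)
  Distance 5: (x=5, y=1), (x=6, y=6), (x=3, y=7), (x=5, y=7)
  Distance 6: (x=6, y=1), (x=2, y=7), (x=3, y=8)
  Distance 7: (x=6, y=0), (x=2, y=6), (x=1, y=7), (x=2, y=8), (x=3, y=9)
  Distance 8: (x=0, y=7), (x=1, y=8), (x=2, y=9), (x=3, y=10)
  Distance 9: (x=0, y=6), (x=2, y=10)
  Distance 10: (x=0, y=5), (x=1, y=10)
  Distance 11: (x=0, y=4), (x=1, y=5), (x=0, y=10)
  Distance 12: (x=0, y=3), (x=0, y=9)
  Distance 13: (x=1, y=3)
  Distance 14: (x=1, y=2)
  Distance 15: (x=1, y=1)
  Distance 16: (x=1, y=0), (x=0, y=1)
  Distance 17: (x=0, y=0), (x=2, y=0)
  Distance 18: (x=3, y=0)
Total reachable: 47 (grid has 50 open cells total)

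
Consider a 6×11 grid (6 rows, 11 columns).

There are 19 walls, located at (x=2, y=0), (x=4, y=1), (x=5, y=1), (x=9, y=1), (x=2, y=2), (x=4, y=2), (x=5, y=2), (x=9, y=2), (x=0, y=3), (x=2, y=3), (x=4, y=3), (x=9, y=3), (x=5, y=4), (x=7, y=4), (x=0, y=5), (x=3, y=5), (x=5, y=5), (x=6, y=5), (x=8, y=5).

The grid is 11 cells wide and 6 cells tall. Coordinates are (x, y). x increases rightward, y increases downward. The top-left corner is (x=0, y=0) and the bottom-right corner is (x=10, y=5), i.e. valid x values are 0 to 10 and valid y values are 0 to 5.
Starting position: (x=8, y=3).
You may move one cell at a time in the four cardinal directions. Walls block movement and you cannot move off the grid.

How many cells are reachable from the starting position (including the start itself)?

BFS flood-fill from (x=8, y=3):
  Distance 0: (x=8, y=3)
  Distance 1: (x=8, y=2), (x=7, y=3), (x=8, y=4)
  Distance 2: (x=8, y=1), (x=7, y=2), (x=6, y=3), (x=9, y=4)
  Distance 3: (x=8, y=0), (x=7, y=1), (x=6, y=2), (x=5, y=3), (x=6, y=4), (x=10, y=4), (x=9, y=5)
  Distance 4: (x=7, y=0), (x=9, y=0), (x=6, y=1), (x=10, y=3), (x=10, y=5)
  Distance 5: (x=6, y=0), (x=10, y=0), (x=10, y=2)
  Distance 6: (x=5, y=0), (x=10, y=1)
  Distance 7: (x=4, y=0)
  Distance 8: (x=3, y=0)
  Distance 9: (x=3, y=1)
  Distance 10: (x=2, y=1), (x=3, y=2)
  Distance 11: (x=1, y=1), (x=3, y=3)
  Distance 12: (x=1, y=0), (x=0, y=1), (x=1, y=2), (x=3, y=4)
  Distance 13: (x=0, y=0), (x=0, y=2), (x=1, y=3), (x=2, y=4), (x=4, y=4)
  Distance 14: (x=1, y=4), (x=2, y=5), (x=4, y=5)
  Distance 15: (x=0, y=4), (x=1, y=5)
Total reachable: 46 (grid has 47 open cells total)

Answer: Reachable cells: 46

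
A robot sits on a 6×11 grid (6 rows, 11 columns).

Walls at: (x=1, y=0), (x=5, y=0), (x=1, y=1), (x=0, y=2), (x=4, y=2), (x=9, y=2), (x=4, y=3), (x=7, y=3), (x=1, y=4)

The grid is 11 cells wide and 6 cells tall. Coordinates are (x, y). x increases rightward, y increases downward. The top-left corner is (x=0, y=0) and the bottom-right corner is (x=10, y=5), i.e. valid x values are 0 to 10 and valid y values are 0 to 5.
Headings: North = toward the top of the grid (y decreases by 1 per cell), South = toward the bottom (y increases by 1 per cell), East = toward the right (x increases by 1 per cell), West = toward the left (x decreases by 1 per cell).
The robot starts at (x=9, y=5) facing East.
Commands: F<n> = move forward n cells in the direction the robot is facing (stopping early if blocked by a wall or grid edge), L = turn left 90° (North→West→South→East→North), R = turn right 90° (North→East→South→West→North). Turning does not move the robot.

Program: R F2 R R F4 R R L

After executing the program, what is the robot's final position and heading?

Answer: Final position: (x=9, y=3), facing East

Derivation:
Start: (x=9, y=5), facing East
  R: turn right, now facing South
  F2: move forward 0/2 (blocked), now at (x=9, y=5)
  R: turn right, now facing West
  R: turn right, now facing North
  F4: move forward 2/4 (blocked), now at (x=9, y=3)
  R: turn right, now facing East
  R: turn right, now facing South
  L: turn left, now facing East
Final: (x=9, y=3), facing East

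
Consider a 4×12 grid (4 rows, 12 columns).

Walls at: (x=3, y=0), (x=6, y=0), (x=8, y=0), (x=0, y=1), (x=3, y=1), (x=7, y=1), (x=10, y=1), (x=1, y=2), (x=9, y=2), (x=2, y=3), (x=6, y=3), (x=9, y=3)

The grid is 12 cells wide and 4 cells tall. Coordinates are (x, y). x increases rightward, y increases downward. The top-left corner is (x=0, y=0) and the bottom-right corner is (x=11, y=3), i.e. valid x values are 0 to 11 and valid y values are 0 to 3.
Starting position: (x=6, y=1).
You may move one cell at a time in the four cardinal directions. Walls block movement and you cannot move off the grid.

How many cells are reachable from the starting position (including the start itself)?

Answer: Reachable cells: 32

Derivation:
BFS flood-fill from (x=6, y=1):
  Distance 0: (x=6, y=1)
  Distance 1: (x=5, y=1), (x=6, y=2)
  Distance 2: (x=5, y=0), (x=4, y=1), (x=5, y=2), (x=7, y=2)
  Distance 3: (x=4, y=0), (x=4, y=2), (x=8, y=2), (x=5, y=3), (x=7, y=3)
  Distance 4: (x=8, y=1), (x=3, y=2), (x=4, y=3), (x=8, y=3)
  Distance 5: (x=9, y=1), (x=2, y=2), (x=3, y=3)
  Distance 6: (x=9, y=0), (x=2, y=1)
  Distance 7: (x=2, y=0), (x=10, y=0), (x=1, y=1)
  Distance 8: (x=1, y=0), (x=11, y=0)
  Distance 9: (x=0, y=0), (x=11, y=1)
  Distance 10: (x=11, y=2)
  Distance 11: (x=10, y=2), (x=11, y=3)
  Distance 12: (x=10, y=3)
Total reachable: 32 (grid has 36 open cells total)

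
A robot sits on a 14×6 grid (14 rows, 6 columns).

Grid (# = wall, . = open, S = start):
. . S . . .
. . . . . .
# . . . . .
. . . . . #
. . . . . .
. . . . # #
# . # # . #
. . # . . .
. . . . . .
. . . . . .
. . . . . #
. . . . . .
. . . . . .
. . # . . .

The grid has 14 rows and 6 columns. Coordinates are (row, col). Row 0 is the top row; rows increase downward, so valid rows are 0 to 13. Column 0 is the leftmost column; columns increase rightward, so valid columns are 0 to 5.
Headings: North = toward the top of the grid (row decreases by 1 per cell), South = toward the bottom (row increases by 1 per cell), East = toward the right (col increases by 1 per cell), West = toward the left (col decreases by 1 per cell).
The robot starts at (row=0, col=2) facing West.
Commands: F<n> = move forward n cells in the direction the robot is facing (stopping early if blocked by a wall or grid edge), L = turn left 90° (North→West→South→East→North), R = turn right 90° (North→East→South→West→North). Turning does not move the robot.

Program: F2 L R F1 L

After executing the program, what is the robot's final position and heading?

Answer: Final position: (row=0, col=0), facing South

Derivation:
Start: (row=0, col=2), facing West
  F2: move forward 2, now at (row=0, col=0)
  L: turn left, now facing South
  R: turn right, now facing West
  F1: move forward 0/1 (blocked), now at (row=0, col=0)
  L: turn left, now facing South
Final: (row=0, col=0), facing South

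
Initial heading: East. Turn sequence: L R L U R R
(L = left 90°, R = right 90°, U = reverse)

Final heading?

Answer: Final heading: North

Derivation:
Start: East
  L (left (90° counter-clockwise)) -> North
  R (right (90° clockwise)) -> East
  L (left (90° counter-clockwise)) -> North
  U (U-turn (180°)) -> South
  R (right (90° clockwise)) -> West
  R (right (90° clockwise)) -> North
Final: North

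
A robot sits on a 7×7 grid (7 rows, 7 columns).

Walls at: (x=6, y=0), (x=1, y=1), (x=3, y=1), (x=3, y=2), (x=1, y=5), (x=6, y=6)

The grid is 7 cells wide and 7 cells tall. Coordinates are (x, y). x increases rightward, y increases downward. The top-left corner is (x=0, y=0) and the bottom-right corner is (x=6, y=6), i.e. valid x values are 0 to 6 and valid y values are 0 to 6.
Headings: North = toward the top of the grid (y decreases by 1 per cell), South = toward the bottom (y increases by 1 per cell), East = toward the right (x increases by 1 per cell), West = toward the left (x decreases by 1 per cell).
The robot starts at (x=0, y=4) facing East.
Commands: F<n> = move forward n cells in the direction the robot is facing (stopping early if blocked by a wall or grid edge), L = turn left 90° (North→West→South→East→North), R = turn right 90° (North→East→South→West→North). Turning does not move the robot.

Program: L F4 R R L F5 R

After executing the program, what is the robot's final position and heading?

Answer: Final position: (x=5, y=0), facing South

Derivation:
Start: (x=0, y=4), facing East
  L: turn left, now facing North
  F4: move forward 4, now at (x=0, y=0)
  R: turn right, now facing East
  R: turn right, now facing South
  L: turn left, now facing East
  F5: move forward 5, now at (x=5, y=0)
  R: turn right, now facing South
Final: (x=5, y=0), facing South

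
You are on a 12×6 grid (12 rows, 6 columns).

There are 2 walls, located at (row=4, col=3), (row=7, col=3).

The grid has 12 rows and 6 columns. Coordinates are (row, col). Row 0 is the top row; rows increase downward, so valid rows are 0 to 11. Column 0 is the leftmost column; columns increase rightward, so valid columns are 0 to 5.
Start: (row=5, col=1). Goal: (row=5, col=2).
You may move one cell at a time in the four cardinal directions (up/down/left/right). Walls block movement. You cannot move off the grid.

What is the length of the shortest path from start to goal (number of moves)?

Answer: Shortest path length: 1

Derivation:
BFS from (row=5, col=1) until reaching (row=5, col=2):
  Distance 0: (row=5, col=1)
  Distance 1: (row=4, col=1), (row=5, col=0), (row=5, col=2), (row=6, col=1)  <- goal reached here
One shortest path (1 moves): (row=5, col=1) -> (row=5, col=2)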